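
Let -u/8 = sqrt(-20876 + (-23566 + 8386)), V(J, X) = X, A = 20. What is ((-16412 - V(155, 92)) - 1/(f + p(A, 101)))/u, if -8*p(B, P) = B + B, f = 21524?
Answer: -355149577*I*sqrt(9014)/3103556256 ≈ -10.865*I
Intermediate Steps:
p(B, P) = -B/4 (p(B, P) = -(B + B)/8 = -B/4)
u = -16*I*sqrt(9014) (u = -8*sqrt(-20876 + (-23566 + 8386)) = -8*sqrt(-20876 - 15180) = -16*I*sqrt(9014) ≈ -1519.1*I)
((-16412 - V(155, 92)) - 1/(f + p(A, 101)))/u = ((-16412 - 1*92) - 1/(21524 - 1/4*20))/((-16*I*sqrt(9014))) = ((-16412 - 92) - 1/(21524 - 5))*(I*sqrt(9014)/144224) = (-16504 - 1/21519)*(I*sqrt(9014)/144224) = -355149577*I*sqrt(9014)/3103556256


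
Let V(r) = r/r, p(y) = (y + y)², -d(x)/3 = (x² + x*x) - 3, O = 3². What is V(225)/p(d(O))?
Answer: 1/910116 ≈ 1.0988e-6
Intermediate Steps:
O = 9
d(x) = 9 - 6*x² (d(x) = -3*((x² + x*x) - 3) = -3*((x² + x²) - 3) = -3*(2*x² - 3) = -3*(-3 + 2*x²) = 9 - 6*x²)
p(y) = 4*y² (p(y) = (2*y)² = 4*y²)
V(r) = 1
V(225)/p(d(O)) = 1/(4*(9 - 6*9²)²) = 1/(4*(9 - 6*81)²) = 1/(4*(9 - 486)²) = 1/(4*(-477)²) = 1/(4*227529) = 1/910116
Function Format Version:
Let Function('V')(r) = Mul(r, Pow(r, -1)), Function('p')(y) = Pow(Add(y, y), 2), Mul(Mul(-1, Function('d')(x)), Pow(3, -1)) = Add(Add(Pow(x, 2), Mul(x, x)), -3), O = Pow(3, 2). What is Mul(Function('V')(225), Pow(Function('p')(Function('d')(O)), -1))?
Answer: Rational(1, 910116) ≈ 1.0988e-6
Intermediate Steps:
O = 9
Function('d')(x) = Add(9, Mul(-6, Pow(x, 2))) (Function('d')(x) = Mul(-3, Add(Add(Pow(x, 2), Mul(x, x)), -3)) = Mul(-3, Add(Add(Pow(x, 2), Pow(x, 2)), -3)) = Mul(-3, Add(Mul(2, Pow(x, 2)), -3)) = Mul(-3, Add(-3, Mul(2, Pow(x, 2)))) = Add(9, Mul(-6, Pow(x, 2))))
Function('p')(y) = Mul(4, Pow(y, 2)) (Function('p')(y) = Pow(Mul(2, y), 2) = Mul(4, Pow(y, 2)))
Function('V')(r) = 1
Mul(Function('V')(225), Pow(Function('p')(Function('d')(O)), -1)) = Mul(1, Pow(Mul(4, Pow(Add(9, Mul(-6, Pow(9, 2))), 2)), -1)) = Mul(1, Pow(Mul(4, Pow(Add(9, Mul(-6, 81)), 2)), -1)) = Mul(1, Pow(Mul(4, Pow(Add(9, -486), 2)), -1)) = Mul(1, Pow(Mul(4, Pow(-477, 2)), -1)) = Mul(1, Pow(Mul(4, 227529), -1)) = Mul(1, Pow(910116, -1)) = Mul(1, Rational(1, 910116)) = Rational(1, 910116)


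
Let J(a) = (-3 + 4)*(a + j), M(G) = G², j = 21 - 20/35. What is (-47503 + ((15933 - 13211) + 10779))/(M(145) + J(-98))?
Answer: -119007/73316 ≈ -1.6232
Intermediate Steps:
j = 143/7 (j = 21 - 20*1/35 = 21 - 4/7 = 143/7 ≈ 20.429)
J(a) = 143/7 + a (J(a) = (-3 + 4)*(a + 143/7) = 1*(143/7 + a) = 143/7 + a)
(-47503 + ((15933 - 13211) + 10779))/(M(145) + J(-98)) = (-47503 + ((15933 - 13211) + 10779))/(145² + (143/7 - 98)) = (-47503 + (2722 + 10779))/(21025 - 543/7) = (-47503 + 13501)/(146632/7) = -34002*7/146632 = -119007/73316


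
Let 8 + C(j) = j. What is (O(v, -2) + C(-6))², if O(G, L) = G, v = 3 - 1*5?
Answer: 256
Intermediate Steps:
v = -2 (v = 3 - 5 = -2)
C(j) = -8 + j
(O(v, -2) + C(-6))² = (-2 + (-8 - 6))² = (-2 - 14)² = (-16)² = 256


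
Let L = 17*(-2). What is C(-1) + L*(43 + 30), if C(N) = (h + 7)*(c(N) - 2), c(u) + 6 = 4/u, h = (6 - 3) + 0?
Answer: -2602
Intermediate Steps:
h = 3 (h = 3 + 0 = 3)
L = -34
c(u) = -6 + 4/u
C(N) = -80 + 40/N (C(N) = (3 + 7)*((-6 + 4/N) - 2) = 10*(-8 + 4/N) = -80 + 40/N)
C(-1) + L*(43 + 30) = (-80 + 40/(-1)) - 34*(43 + 30) = (-80 + 40*(-1)) - 34*73 = (-80 - 40) - 2482 = -120 - 2482 = -2602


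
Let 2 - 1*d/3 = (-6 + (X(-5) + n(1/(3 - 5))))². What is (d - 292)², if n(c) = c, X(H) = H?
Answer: 7458361/16 ≈ 4.6615e+5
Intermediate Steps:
d = -1563/4 (d = 6 - 3*(-6 + (-5 + 1/(3 - 5)))² = 6 - 3*(-6 + (-5 + 1/(-2)))² = 6 - 3*(-6 + (-5 - ½))² = 6 - 3*(-6 - 11/2)² = 6 - 3*(-23/2)² = 6 - 3*529/4 = 6 - 1587/4 = -1563/4 ≈ -390.75)
(d - 292)² = (-1563/4 - 292)² = (-2731/4)² = 7458361/16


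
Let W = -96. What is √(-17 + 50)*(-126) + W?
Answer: -96 - 126*√33 ≈ -819.81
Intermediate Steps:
√(-17 + 50)*(-126) + W = √(-17 + 50)*(-126) - 96 = √33*(-126) - 96 = -126*√33 - 96 = -96 - 126*√33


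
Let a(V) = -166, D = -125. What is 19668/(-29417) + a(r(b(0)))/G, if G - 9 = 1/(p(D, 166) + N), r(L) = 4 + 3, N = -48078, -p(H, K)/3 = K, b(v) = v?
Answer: -245805907116/12860612311 ≈ -19.113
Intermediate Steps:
p(H, K) = -3*K
r(L) = 7
G = 437183/48576 (G = 9 + 1/(-3*166 - 48078) = 9 + 1/(-498 - 48078) = 9 + 1/(-48576) = 9 - 1/48576 = 437183/48576 ≈ 9.0000)
19668/(-29417) + a(r(b(0)))/G = 19668/(-29417) - 166/437183/48576 = 19668*(-1/29417) - 166*48576/437183 = -19668/29417 - 8063616/437183 = -245805907116/12860612311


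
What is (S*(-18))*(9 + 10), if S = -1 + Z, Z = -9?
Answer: 3420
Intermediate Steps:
S = -10 (S = -1 - 9 = -10)
(S*(-18))*(9 + 10) = (-10*(-18))*(9 + 10) = 180*19 = 3420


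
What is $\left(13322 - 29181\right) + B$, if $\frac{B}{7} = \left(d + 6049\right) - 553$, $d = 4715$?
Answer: $55618$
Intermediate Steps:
$B = 71477$ ($B = 7 \left(\left(4715 + 6049\right) - 553\right) = 7 \left(10764 - 553\right) = 7 \cdot 10211 = 71477$)
$\left(13322 - 29181\right) + B = \left(13322 - 29181\right) + 71477 = -15859 + 71477 = 55618$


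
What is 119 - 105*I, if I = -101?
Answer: 10724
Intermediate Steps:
119 - 105*I = 119 - 105*(-101) = 119 + 10605 = 10724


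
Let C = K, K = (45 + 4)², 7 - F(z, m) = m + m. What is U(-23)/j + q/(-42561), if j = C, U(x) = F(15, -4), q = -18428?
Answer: 44884043/102188961 ≈ 0.43923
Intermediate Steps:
F(z, m) = 7 - 2*m (F(z, m) = 7 - (m + m) = 7 - 2*m)
U(x) = 15 (U(x) = 7 - 2*(-4) = 7 + 8 = 15)
K = 2401 (K = 49² = 2401)
C = 2401
j = 2401
U(-23)/j + q/(-42561) = 15/2401 - 18428/(-42561) = 15*(1/2401) - 18428*(-1/42561) = 15/2401 + 18428/42561 = 44884043/102188961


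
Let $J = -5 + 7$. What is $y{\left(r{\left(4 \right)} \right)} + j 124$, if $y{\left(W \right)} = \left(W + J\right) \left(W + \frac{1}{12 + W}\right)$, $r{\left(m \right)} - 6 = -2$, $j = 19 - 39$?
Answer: $- \frac{19645}{8} \approx -2455.6$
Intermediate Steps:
$j = -20$
$r{\left(m \right)} = 4$ ($r{\left(m \right)} = 6 - 2 = 4$)
$J = 2$
$y{\left(W \right)} = \left(2 + W\right) \left(W + \frac{1}{12 + W}\right)$ ($y{\left(W \right)} = \left(W + 2\right) \left(W + \frac{1}{12 + W}\right) = \left(2 + W\right) \left(W + \frac{1}{12 + W}\right)$)
$y{\left(r{\left(4 \right)} \right)} + j 124 = \frac{2 + 4^{3} + 14 \cdot 4^{2} + 25 \cdot 4}{12 + 4} - 2480 = \frac{2 + 64 + 14 \cdot 16 + 100}{16} - 2480 = \frac{2 + 64 + 224 + 100}{16} - 2480 = \frac{1}{16} \cdot 390 - 2480 = \frac{195}{8} - 2480 = - \frac{19645}{8}$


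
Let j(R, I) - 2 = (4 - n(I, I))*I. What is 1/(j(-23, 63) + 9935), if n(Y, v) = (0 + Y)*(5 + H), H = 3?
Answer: -1/21563 ≈ -4.6376e-5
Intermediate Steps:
n(Y, v) = 8*Y (n(Y, v) = (0 + Y)*(5 + 3) = Y*8 = 8*Y)
j(R, I) = 2 + I*(4 - 8*I) (j(R, I) = 2 + (4 - 8*I)*I = 2 + I*(4 - 8*I))
1/(j(-23, 63) + 9935) = 1/((2 - 8*63**2 + 4*63) + 9935) = 1/((2 - 8*3969 + 252) + 9935) = 1/((2 - 31752 + 252) + 9935) = 1/(-31498 + 9935) = 1/(-21563) = -1/21563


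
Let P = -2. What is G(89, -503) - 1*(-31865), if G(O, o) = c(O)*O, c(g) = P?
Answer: 31687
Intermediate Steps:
c(g) = -2
G(O, o) = -2*O
G(89, -503) - 1*(-31865) = -2*89 - 1*(-31865) = -178 + 31865 = 31687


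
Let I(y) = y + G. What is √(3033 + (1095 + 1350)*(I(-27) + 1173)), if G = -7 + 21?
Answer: √2839233 ≈ 1685.0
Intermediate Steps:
G = 14
I(y) = 14 + y (I(y) = y + 14 = 14 + y)
√(3033 + (1095 + 1350)*(I(-27) + 1173)) = √(3033 + (1095 + 1350)*((14 - 27) + 1173)) = √(3033 + 2445*(-13 + 1173)) = √(3033 + 2445*1160) = √(3033 + 2836200) = √2839233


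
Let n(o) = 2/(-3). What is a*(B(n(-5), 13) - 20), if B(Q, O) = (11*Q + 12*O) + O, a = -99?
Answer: -14025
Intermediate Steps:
n(o) = -⅔ (n(o) = 2*(-⅓) = -⅔)
B(Q, O) = 11*Q + 13*O
a*(B(n(-5), 13) - 20) = -99*((11*(-⅔) + 13*13) - 20) = -99*((-22/3 + 169) - 20) = -99*(485/3 - 20) = -99*425/3 = -14025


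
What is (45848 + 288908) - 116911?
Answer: 217845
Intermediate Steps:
(45848 + 288908) - 116911 = 334756 - 116911 = 217845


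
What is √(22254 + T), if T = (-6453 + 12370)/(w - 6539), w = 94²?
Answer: √117430346435/2297 ≈ 149.19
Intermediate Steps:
w = 8836
T = 5917/2297 (T = (-6453 + 12370)/(8836 - 6539) = 5917/2297 ≈ 2.5760)
√(22254 + T) = √(22254 + 5917/2297) = √(51123355/2297) = √117430346435/2297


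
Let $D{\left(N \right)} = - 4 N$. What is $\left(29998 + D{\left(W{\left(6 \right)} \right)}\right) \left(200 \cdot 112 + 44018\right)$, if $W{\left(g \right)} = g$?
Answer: $1990813132$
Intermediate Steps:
$\left(29998 + D{\left(W{\left(6 \right)} \right)}\right) \left(200 \cdot 112 + 44018\right) = \left(29998 - 24\right) \left(200 \cdot 112 + 44018\right) = \left(29998 - 24\right) \left(22400 + 44018\right) = 29974 \cdot 66418 = 1990813132$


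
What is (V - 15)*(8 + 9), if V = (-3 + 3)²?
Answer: -255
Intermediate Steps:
V = 0 (V = 0² = 0)
(V - 15)*(8 + 9) = (0 - 15)*(8 + 9) = -15*17 = -255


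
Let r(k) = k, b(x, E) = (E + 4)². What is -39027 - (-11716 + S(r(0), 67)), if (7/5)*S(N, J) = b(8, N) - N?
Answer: -191257/7 ≈ -27322.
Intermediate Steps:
b(x, E) = (4 + E)²
S(N, J) = -5*N/7 + 5*(4 + N)²/7 (S(N, J) = 5*((4 + N)² - N)/7 = -5*N/7 + 5*(4 + N)²/7)
-39027 - (-11716 + S(r(0), 67)) = -39027 - (-11716 + (-5/7*0 + 5*(4 + 0)²/7)) = -39027 - (-11716 + (0 + (5/7)*4²)) = -39027 - (-11716 + (0 + (5/7)*16)) = -39027 - (-11716 + (0 + 80/7)) = -39027 - (-11716 + 80/7) = -39027 - 1*(-81932/7) = -39027 + 81932/7 = -191257/7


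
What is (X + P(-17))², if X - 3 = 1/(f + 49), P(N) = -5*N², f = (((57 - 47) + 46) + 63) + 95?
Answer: 143826770025/69169 ≈ 2.0794e+6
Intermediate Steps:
f = 214 (f = ((10 + 46) + 63) + 95 = (56 + 63) + 95 = 119 + 95 = 214)
X = 790/263 (X = 3 + 1/(214 + 49) = 3 + 1/263 = 790/263 ≈ 3.0038)
(X + P(-17))² = (790/263 - 5*(-17)²)² = (790/263 - 5*289)² = (790/263 - 1445)² = (-379245/263)² = 143826770025/69169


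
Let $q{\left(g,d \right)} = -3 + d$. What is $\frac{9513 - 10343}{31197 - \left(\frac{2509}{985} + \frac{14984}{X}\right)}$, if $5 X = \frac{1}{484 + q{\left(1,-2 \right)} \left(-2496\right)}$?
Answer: $\frac{408775}{478331605132} \approx 8.5458 \cdot 10^{-7}$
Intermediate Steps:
$X = \frac{1}{64820}$ ($X = \frac{1}{5 \left(484 + \left(-3 - 2\right) \left(-2496\right)\right)} = \frac{1}{5 \left(484 - -12480\right)} = \frac{1}{5 \left(484 + 12480\right)} = \frac{1}{5 \cdot 12964} = \frac{1}{5} \cdot \frac{1}{12964} = \frac{1}{64820} \approx 1.5427 \cdot 10^{-5}$)
$\frac{9513 - 10343}{31197 - \left(\frac{2509}{985} + \frac{14984}{X}\right)} = \frac{9513 - 10343}{31197 - \left(971262880 + \frac{2509}{985}\right)} = - \frac{830}{31197 - \frac{956693939309}{985}} = - \frac{830}{- \frac{956663210264}{985}} = \left(-830\right) \left(- \frac{985}{956663210264}\right) = \frac{408775}{478331605132}$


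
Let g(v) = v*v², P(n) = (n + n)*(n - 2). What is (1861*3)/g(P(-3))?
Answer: 1861/9000 ≈ 0.20678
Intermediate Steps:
P(n) = 2*n*(-2 + n) (P(n) = (2*n)*(-2 + n) = 2*n*(-2 + n))
g(v) = v³
(1861*3)/g(P(-3)) = (1861*3)/((2*(-3)*(-2 - 3))³) = 5583/((2*(-3)*(-5))³) = 5583/(30³) = 5583/27000 = 5583*(1/27000) = 1861/9000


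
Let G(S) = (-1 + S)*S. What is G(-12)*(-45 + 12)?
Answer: -5148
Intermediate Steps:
G(S) = S*(-1 + S)
G(-12)*(-45 + 12) = (-12*(-1 - 12))*(-45 + 12) = -12*(-13)*(-33) = 156*(-33) = -5148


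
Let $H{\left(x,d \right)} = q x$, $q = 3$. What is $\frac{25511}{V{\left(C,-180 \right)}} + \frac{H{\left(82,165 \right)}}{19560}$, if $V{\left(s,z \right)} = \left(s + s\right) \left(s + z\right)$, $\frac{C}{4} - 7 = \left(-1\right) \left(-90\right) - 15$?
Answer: $\frac{21786617}{79126720} \approx 0.27534$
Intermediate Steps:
$C = 328$ ($C = 28 + 4 \left(\left(-1\right) \left(-90\right) - 15\right) = 28 + 4 \left(90 - 15\right) = 28 + 4 \cdot 75 = 28 + 300 = 328$)
$V{\left(s,z \right)} = 2 s \left(s + z\right)$
$H{\left(x,d \right)} = 3 x$
$\frac{25511}{V{\left(C,-180 \right)}} + \frac{H{\left(82,165 \right)}}{19560} = \frac{25511}{2 \cdot 328 \left(328 - 180\right)} + \frac{3 \cdot 82}{19560} = \frac{25511}{2 \cdot 328 \cdot 148} + 246 \cdot \frac{1}{19560} = \frac{25511}{97088} + \frac{41}{3260} = \frac{21786617}{79126720}$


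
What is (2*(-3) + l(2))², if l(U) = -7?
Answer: 169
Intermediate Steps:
(2*(-3) + l(2))² = (2*(-3) - 7)² = (-6 - 7)² = (-13)² = 169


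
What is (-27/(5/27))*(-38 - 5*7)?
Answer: 53217/5 ≈ 10643.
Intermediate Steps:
(-27/(5/27))*(-38 - 5*7) = (-27/(5*(1/27)))*(-38 - 35) = -27/5/27*(-73) = -27*27/5*(-73) = -729/5*(-73) = 53217/5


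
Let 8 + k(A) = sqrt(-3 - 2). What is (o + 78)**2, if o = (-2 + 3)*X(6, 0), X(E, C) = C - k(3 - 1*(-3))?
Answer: (86 - I*sqrt(5))**2 ≈ 7391.0 - 384.6*I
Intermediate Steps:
k(A) = -8 + I*sqrt(5) (k(A) = -8 + sqrt(-3 - 2) = -8 + sqrt(-5) = -8 + I*sqrt(5))
X(E, C) = 8 + C - I*sqrt(5) (X(E, C) = C - (-8 + I*sqrt(5)) = C + (8 - I*sqrt(5)) = 8 + C - I*sqrt(5))
o = 8 - I*sqrt(5) (o = (-2 + 3)*(8 + 0 - I*sqrt(5)) = 1*(8 - I*sqrt(5)) = 8 - I*sqrt(5) ≈ 8.0 - 2.2361*I)
(o + 78)**2 = ((8 - I*sqrt(5)) + 78)**2 = (86 - I*sqrt(5))**2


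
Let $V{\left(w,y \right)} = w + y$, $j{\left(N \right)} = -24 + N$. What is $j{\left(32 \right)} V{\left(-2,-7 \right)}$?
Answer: $-72$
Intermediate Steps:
$j{\left(32 \right)} V{\left(-2,-7 \right)} = \left(-24 + 32\right) \left(-2 - 7\right) = 8 \left(-9\right) = -72$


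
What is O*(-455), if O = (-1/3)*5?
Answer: 2275/3 ≈ 758.33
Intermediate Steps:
O = -5/3 (O = ((⅓)*(-1))*5 = -⅓*5 = -5/3 ≈ -1.6667)
O*(-455) = -5/3*(-455) = 2275/3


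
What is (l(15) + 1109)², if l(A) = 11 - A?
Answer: 1221025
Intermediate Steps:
(l(15) + 1109)² = ((11 - 1*15) + 1109)² = ((11 - 15) + 1109)² = (-4 + 1109)² = 1105² = 1221025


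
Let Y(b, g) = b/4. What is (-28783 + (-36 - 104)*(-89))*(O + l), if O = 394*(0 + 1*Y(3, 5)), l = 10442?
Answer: -350536425/2 ≈ -1.7527e+8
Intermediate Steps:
Y(b, g) = b/4 (Y(b, g) = b*(¼) = b/4)
O = 591/2 (O = 394*(0 + 1*((¼)*3)) = 394*(0 + 1*(¾)) = 394*(0 + ¾) = 394*(¾) = 591/2 ≈ 295.50)
(-28783 + (-36 - 104)*(-89))*(O + l) = (-28783 + (-36 - 104)*(-89))*(591/2 + 10442) = (-28783 - 140*(-89))*(21475/2) = (-28783 + 12460)*(21475/2) = -16323*21475/2 = -350536425/2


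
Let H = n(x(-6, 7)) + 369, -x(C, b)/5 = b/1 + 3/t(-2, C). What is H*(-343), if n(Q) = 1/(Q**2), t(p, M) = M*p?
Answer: -2661076663/21025 ≈ -1.2657e+5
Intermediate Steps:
x(C, b) = -5*b + 15/(2*C) (x(C, b) = -5*(b/1 + 3/((C*(-2)))) = -5*(b*1 + 3/((-2*C))) = -5*(b + 3*(-1/(2*C))) = -5*(b - 3/(2*C)) = -5*b + 15/(2*C))
n(Q) = Q**(-2)
H = 7758241/21025 (H = (-5*7 + (15/2)/(-6))**(-2) + 369 = (-35 + (15/2)*(-1/6))**(-2) + 369 = (-35 - 5/4)**(-2) + 369 = (-145/4)**(-2) + 369 = 16/21025 + 369 = 7758241/21025 ≈ 369.00)
H*(-343) = (7758241/21025)*(-343) = -2661076663/21025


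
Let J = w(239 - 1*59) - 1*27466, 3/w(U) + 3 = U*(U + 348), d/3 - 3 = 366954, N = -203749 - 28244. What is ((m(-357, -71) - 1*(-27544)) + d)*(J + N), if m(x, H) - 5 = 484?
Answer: -9278915411580640/31679 ≈ -2.9290e+11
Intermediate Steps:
m(x, H) = 489 (m(x, H) = 5 + 484 = 489)
N = -231993
d = 1100871 (d = 9 + 3*366954 = 9 + 1100862 = 1100871)
w(U) = 3/(-3 + U*(348 + U)) (w(U) = 3/(-3 + U*(U + 348)) = 3/(-3 + U*(348 + U)))
J = -870095413/31679 (J = 3/(-3 + (239 - 1*59)**2 + 348*(239 - 1*59)) - 1*27466 = 3/(-3 + (239 - 59)**2 + 348*(239 - 59)) - 27466 = 3/(-3 + 180**2 + 348*180) - 27466 = 3/(-3 + 32400 + 62640) - 27466 = 3/95037 - 27466 = 3*(1/95037) - 27466 = 1/31679 - 27466 = -870095413/31679 ≈ -27466.)
((m(-357, -71) - 1*(-27544)) + d)*(J + N) = ((489 - 1*(-27544)) + 1100871)*(-870095413/31679 - 231993) = ((489 + 27544) + 1100871)*(-8219401660/31679) = (28033 + 1100871)*(-8219401660/31679) = 1128904*(-8219401660/31679) = -9278915411580640/31679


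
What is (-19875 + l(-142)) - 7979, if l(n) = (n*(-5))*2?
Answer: -26434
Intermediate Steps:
l(n) = -10*n (l(n) = -5*n*2 = -10*n)
(-19875 + l(-142)) - 7979 = (-19875 - 10*(-142)) - 7979 = (-19875 + 1420) - 7979 = -18455 - 7979 = -26434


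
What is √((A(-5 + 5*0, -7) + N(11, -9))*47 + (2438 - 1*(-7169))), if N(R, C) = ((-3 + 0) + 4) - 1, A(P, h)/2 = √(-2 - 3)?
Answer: √(9607 + 94*I*√5) ≈ 98.021 + 1.072*I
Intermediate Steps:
A(P, h) = 2*I*√5 (A(P, h) = 2*√(-2 - 3) = 2*√(-5) = 2*(I*√5) = 2*I*√5)
N(R, C) = 0 (N(R, C) = (-3 + 4) - 1 = 1 - 1 = 0)
√((A(-5 + 5*0, -7) + N(11, -9))*47 + (2438 - 1*(-7169))) = √((2*I*√5 + 0)*47 + (2438 - 1*(-7169))) = √((2*I*√5)*47 + (2438 + 7169)) = √(94*I*√5 + 9607) = √(9607 + 94*I*√5)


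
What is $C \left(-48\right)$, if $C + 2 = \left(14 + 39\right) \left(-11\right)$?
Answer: $28080$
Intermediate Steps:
$C = -585$ ($C = -2 + \left(14 + 39\right) \left(-11\right) = -2 + 53 \left(-11\right) = -2 - 583 = -585$)
$C \left(-48\right) = \left(-585\right) \left(-48\right) = 28080$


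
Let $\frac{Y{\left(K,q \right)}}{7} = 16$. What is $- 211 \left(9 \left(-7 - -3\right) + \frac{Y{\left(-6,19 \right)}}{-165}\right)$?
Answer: $\frac{1276972}{165} \approx 7739.2$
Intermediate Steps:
$Y{\left(K,q \right)} = 112$ ($Y{\left(K,q \right)} = 7 \cdot 16 = 112$)
$- 211 \left(9 \left(-7 - -3\right) + \frac{Y{\left(-6,19 \right)}}{-165}\right) = - 211 \left(9 \left(-7 - -3\right) + \frac{112}{-165}\right) = - 211 \left(9 \left(-7 + 3\right) + 112 \left(- \frac{1}{165}\right)\right) = - 211 \left(9 \left(-4\right) - \frac{112}{165}\right) = - 211 \left(-36 - \frac{112}{165}\right) = \left(-211\right) \left(- \frac{6052}{165}\right) = \frac{1276972}{165}$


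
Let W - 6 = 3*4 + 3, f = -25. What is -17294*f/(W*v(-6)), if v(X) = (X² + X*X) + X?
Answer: 216175/693 ≈ 311.94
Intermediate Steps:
v(X) = X + 2*X² (v(X) = (X² + X²) + X = 2*X² + X = X + 2*X²)
W = 21 (W = 6 + (3*4 + 3) = 6 + (12 + 3) = 6 + 15 = 21)
-17294*f/(W*v(-6)) = -17294*25/(126*(1 + 2*(-6))) = -17294*25/(126*(1 - 12)) = -17294/((-6*(-11)*(-1/25))*21) = -17294/((66*(-1/25))*21) = -17294/((-66/25*21)) = -17294/(-1386/25) = -17294*(-25/1386) = 216175/693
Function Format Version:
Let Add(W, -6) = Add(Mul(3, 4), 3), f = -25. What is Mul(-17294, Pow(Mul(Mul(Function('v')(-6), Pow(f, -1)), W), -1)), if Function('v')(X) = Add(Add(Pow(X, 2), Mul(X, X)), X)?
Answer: Rational(216175, 693) ≈ 311.94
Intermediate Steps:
Function('v')(X) = Add(X, Mul(2, Pow(X, 2))) (Function('v')(X) = Add(Add(Pow(X, 2), Pow(X, 2)), X) = Add(Mul(2, Pow(X, 2)), X) = Add(X, Mul(2, Pow(X, 2))))
W = 21 (W = Add(6, Add(Mul(3, 4), 3)) = Add(6, Add(12, 3)) = Add(6, 15) = 21)
Mul(-17294, Pow(Mul(Mul(Function('v')(-6), Pow(f, -1)), W), -1)) = Mul(-17294, Pow(Mul(Mul(Mul(-6, Add(1, Mul(2, -6))), Pow(-25, -1)), 21), -1)) = Mul(-17294, Pow(Mul(Mul(Mul(-6, Add(1, -12)), Rational(-1, 25)), 21), -1)) = Mul(-17294, Pow(Mul(Mul(Mul(-6, -11), Rational(-1, 25)), 21), -1)) = Mul(-17294, Pow(Mul(Mul(66, Rational(-1, 25)), 21), -1)) = Mul(-17294, Pow(Mul(Rational(-66, 25), 21), -1)) = Mul(-17294, Pow(Rational(-1386, 25), -1)) = Mul(-17294, Rational(-25, 1386)) = Rational(216175, 693)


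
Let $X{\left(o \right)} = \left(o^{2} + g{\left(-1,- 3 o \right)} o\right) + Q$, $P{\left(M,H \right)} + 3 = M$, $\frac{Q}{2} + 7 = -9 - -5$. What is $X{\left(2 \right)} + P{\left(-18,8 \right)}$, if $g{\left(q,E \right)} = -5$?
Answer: $-49$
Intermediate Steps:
$Q = -22$ ($Q = -14 + 2 \left(-9 - -5\right) = -14 + 2 \left(-9 + 5\right) = -14 + 2 \left(-4\right) = -14 - 8 = -22$)
$P{\left(M,H \right)} = -3 + M$
$X{\left(o \right)} = -22 + o^{2} - 5 o$ ($X{\left(o \right)} = \left(o^{2} - 5 o\right) - 22 = -22 + o^{2} - 5 o$)
$X{\left(2 \right)} + P{\left(-18,8 \right)} = \left(-22 + 2^{2} - 10\right) - 21 = \left(-22 + 4 - 10\right) - 21 = -28 - 21 = -49$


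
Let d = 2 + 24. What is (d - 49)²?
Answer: 529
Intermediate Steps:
d = 26
(d - 49)² = (26 - 49)² = (-23)² = 529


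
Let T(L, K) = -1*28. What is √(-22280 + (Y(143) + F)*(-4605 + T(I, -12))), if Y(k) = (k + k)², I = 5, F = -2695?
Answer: I*√366497213 ≈ 19144.0*I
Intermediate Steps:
T(L, K) = -28
Y(k) = 4*k² (Y(k) = (2*k)² = 4*k²)
√(-22280 + (Y(143) + F)*(-4605 + T(I, -12))) = √(-22280 + (4*143² - 2695)*(-4605 - 28)) = √(-22280 + (4*20449 - 2695)*(-4633)) = √(-22280 + (81796 - 2695)*(-4633)) = √(-22280 + 79101*(-4633)) = √(-22280 - 366474933) = √(-366497213) = I*√366497213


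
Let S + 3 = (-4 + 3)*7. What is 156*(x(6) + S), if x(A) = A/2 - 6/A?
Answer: -1248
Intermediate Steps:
S = -10 (S = -3 + (-4 + 3)*7 = -3 - 1*7 = -3 - 7 = -10)
x(A) = A/2 - 6/A (x(A) = A*(½) - 6/A = A/2 - 6/A)
156*(x(6) + S) = 156*(((½)*6 - 6/6) - 10) = 156*((3 - 6*⅙) - 10) = 156*((3 - 1) - 10) = 156*(2 - 10) = 156*(-8) = -1248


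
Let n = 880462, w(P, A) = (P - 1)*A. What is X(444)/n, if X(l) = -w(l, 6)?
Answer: -1329/440231 ≈ -0.0030189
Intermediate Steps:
w(P, A) = A*(-1 + P) (w(P, A) = (-1 + P)*A = A*(-1 + P))
X(l) = 6 - 6*l (X(l) = -6*(-1 + l) = -(-6 + 6*l) = 6 - 6*l)
X(444)/n = (6 - 6*444)/880462 = (6 - 2664)*(1/880462) = -2658*1/880462 = -1329/440231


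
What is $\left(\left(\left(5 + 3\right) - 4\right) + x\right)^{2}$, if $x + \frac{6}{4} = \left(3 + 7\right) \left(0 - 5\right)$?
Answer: $\frac{9025}{4} \approx 2256.3$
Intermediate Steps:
$x = - \frac{103}{2}$ ($x = - \frac{3}{2} + \left(3 + 7\right) \left(0 - 5\right) = - \frac{3}{2} + 10 \left(-5\right) = - \frac{3}{2} - 50 = - \frac{103}{2} \approx -51.5$)
$\left(\left(\left(5 + 3\right) - 4\right) + x\right)^{2} = \left(\left(\left(5 + 3\right) - 4\right) - \frac{103}{2}\right)^{2} = \left(\left(8 - 4\right) - \frac{103}{2}\right)^{2} = \left(4 - \frac{103}{2}\right)^{2} = \left(- \frac{95}{2}\right)^{2} = \frac{9025}{4}$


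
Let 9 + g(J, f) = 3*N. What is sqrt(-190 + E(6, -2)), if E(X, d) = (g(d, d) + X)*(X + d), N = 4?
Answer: I*sqrt(154) ≈ 12.41*I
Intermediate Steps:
g(J, f) = 3 (g(J, f) = -9 + 3*4 = -9 + 12 = 3)
E(X, d) = (3 + X)*(X + d)
sqrt(-190 + E(6, -2)) = sqrt(-190 + (6**2 + 3*6 + 3*(-2) + 6*(-2))) = sqrt(-190 + (36 + 18 - 6 - 12)) = sqrt(-190 + 36) = sqrt(-154) = I*sqrt(154)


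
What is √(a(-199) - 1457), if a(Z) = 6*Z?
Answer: I*√2651 ≈ 51.488*I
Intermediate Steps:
√(a(-199) - 1457) = √(6*(-199) - 1457) = √(-1194 - 1457) = √(-2651) = I*√2651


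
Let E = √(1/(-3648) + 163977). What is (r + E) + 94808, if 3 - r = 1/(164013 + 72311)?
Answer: 22406114763/236324 + 17*√117981735/456 ≈ 95216.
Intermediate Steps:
E = 17*√117981735/456 (E = √(-1/3648 + 163977) = √(598188095/3648) = 17*√117981735/456 ≈ 404.94)
r = 708971/236324 (r = 3 - 1/(164013 + 72311) = 3 - 1/236324 = 708971/236324 ≈ 3.0000)
(r + E) + 94808 = (708971/236324 + 17*√117981735/456) + 94808 = 22406114763/236324 + 17*√117981735/456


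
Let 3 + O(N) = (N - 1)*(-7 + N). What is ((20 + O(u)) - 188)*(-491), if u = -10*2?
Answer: -194436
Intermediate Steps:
u = -20
O(N) = -3 + (-1 + N)*(-7 + N) (O(N) = -3 + (N - 1)*(-7 + N) = -3 + (-1 + N)*(-7 + N))
((20 + O(u)) - 188)*(-491) = ((20 + (4 + (-20)² - 8*(-20))) - 188)*(-491) = ((20 + (4 + 400 + 160)) - 188)*(-491) = ((20 + 564) - 188)*(-491) = (584 - 188)*(-491) = 396*(-491) = -194436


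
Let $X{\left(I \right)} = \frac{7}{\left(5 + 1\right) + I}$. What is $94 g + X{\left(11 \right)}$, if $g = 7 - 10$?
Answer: $- \frac{4787}{17} \approx -281.59$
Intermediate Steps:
$g = -3$ ($g = 7 - 10 = -3$)
$X{\left(I \right)} = \frac{7}{6 + I}$
$94 g + X{\left(11 \right)} = 94 \left(-3\right) + \frac{7}{6 + 11} = -282 + \frac{7}{17} = - \frac{4787}{17}$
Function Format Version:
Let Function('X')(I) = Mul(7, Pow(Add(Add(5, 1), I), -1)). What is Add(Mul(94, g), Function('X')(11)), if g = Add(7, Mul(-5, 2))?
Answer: Rational(-4787, 17) ≈ -281.59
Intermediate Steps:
g = -3 (g = Add(7, -10) = -3)
Function('X')(I) = Mul(7, Pow(Add(6, I), -1))
Add(Mul(94, g), Function('X')(11)) = Add(Mul(94, -3), Mul(7, Pow(Add(6, 11), -1))) = Add(-282, Mul(7, Pow(17, -1))) = Add(-282, Mul(7, Rational(1, 17))) = Add(-282, Rational(7, 17)) = Rational(-4787, 17)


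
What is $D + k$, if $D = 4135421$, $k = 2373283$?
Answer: $6508704$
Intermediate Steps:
$D + k = 4135421 + 2373283 = 6508704$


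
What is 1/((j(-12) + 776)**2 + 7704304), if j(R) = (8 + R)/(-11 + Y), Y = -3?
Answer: 49/407039252 ≈ 1.2038e-7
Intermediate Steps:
j(R) = -4/7 - R/14 (j(R) = (8 + R)/(-11 - 3) = (8 + R)/(-14) = (8 + R)*(-1/14) = -4/7 - R/14)
1/((j(-12) + 776)**2 + 7704304) = 1/(((-4/7 - 1/14*(-12)) + 776)**2 + 7704304) = 1/(((-4/7 + 6/7) + 776)**2 + 7704304) = 1/((2/7 + 776)**2 + 7704304) = 1/((5434/7)**2 + 7704304) = 1/(29528356/49 + 7704304) = 1/(407039252/49) = 49/407039252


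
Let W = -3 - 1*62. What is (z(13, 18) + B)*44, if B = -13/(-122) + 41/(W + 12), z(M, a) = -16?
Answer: -2370918/3233 ≈ -733.35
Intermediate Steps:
W = -65 (W = -3 - 62 = -65)
B = -4313/6466 (B = -13/(-122) + 41/(-65 + 12) = -13*(-1/122) + 41/(-53) = 13/122 + 41*(-1/53) = 13/122 - 41/53 = -4313/6466 ≈ -0.66703)
(z(13, 18) + B)*44 = (-16 - 4313/6466)*44 = -107769/6466*44 = -2370918/3233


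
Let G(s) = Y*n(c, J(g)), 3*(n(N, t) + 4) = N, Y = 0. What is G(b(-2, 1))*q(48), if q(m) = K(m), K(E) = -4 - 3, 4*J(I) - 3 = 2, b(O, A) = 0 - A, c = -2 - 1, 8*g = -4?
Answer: 0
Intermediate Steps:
g = -½ (g = (⅛)*(-4) = -½ ≈ -0.50000)
c = -3
b(O, A) = -A
J(I) = 5/4 (J(I) = ¾ + (¼)*2 = ¾ + ½ = 5/4)
n(N, t) = -4 + N/3
G(s) = 0 (G(s) = 0*(-4 + (⅓)*(-3)) = 0*(-4 - 1) = 0*(-5) = 0)
K(E) = -7
q(m) = -7
G(b(-2, 1))*q(48) = 0*(-7) = 0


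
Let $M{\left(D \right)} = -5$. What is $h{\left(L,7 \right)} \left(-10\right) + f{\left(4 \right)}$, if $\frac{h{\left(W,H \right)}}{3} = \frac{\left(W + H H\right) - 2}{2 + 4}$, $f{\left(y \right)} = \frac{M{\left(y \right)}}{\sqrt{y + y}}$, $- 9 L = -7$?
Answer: $- \frac{2150}{9} - \frac{5 \sqrt{2}}{4} \approx -240.66$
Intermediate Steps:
$L = \frac{7}{9}$ ($L = \left(- \frac{1}{9}\right) \left(-7\right) = \frac{7}{9} \approx 0.77778$)
$f{\left(y \right)} = - \frac{5 \sqrt{2}}{2 \sqrt{y}}$ ($f{\left(y \right)} = - \frac{5}{\sqrt{y + y}} = - \frac{5}{\sqrt{2 y}} = - \frac{5}{\sqrt{2} \sqrt{y}} = - 5 \frac{\sqrt{2}}{2 \sqrt{y}} = - \frac{5 \sqrt{2}}{2 \sqrt{y}}$)
$h{\left(W,H \right)} = -1 + \frac{W}{2} + \frac{H^{2}}{2}$ ($h{\left(W,H \right)} = 3 \frac{\left(W + H H\right) - 2}{2 + 4} = 3 \frac{\left(W + H^{2}\right) - 2}{6} = 3 \left(-2 + W + H^{2}\right) \frac{1}{6} = 3 \left(- \frac{1}{3} + \frac{W}{6} + \frac{H^{2}}{6}\right) = -1 + \frac{W}{2} + \frac{H^{2}}{2}$)
$h{\left(L,7 \right)} \left(-10\right) + f{\left(4 \right)} = \left(-1 + \frac{1}{2} \cdot \frac{7}{9} + \frac{7^{2}}{2}\right) \left(-10\right) - \frac{5 \sqrt{2}}{2 \cdot 2} = \left(-1 + \frac{7}{18} + \frac{1}{2} \cdot 49\right) \left(-10\right) - \frac{5}{2} \sqrt{2} \cdot \frac{1}{2} = \left(-1 + \frac{7}{18} + \frac{49}{2}\right) \left(-10\right) - \frac{5 \sqrt{2}}{4} = \frac{215}{9} \left(-10\right) - \frac{5 \sqrt{2}}{4} = - \frac{2150}{9} - \frac{5 \sqrt{2}}{4}$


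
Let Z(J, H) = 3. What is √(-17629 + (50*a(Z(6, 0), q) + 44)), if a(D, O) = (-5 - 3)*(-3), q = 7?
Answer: I*√16385 ≈ 128.0*I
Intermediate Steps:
a(D, O) = 24 (a(D, O) = -8*(-3) = 24)
√(-17629 + (50*a(Z(6, 0), q) + 44)) = √(-17629 + (50*24 + 44)) = √(-17629 + (1200 + 44)) = √(-17629 + 1244) = √(-16385) = I*√16385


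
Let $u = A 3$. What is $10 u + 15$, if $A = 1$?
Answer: $45$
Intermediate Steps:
$u = 3$ ($u = 1 \cdot 3 = 3$)
$10 u + 15 = 10 \cdot 3 + 15 = 30 + 15 = 45$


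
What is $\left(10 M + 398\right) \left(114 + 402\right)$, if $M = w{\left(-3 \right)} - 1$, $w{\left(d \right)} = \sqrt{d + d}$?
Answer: $200208 + 5160 i \sqrt{6} \approx 2.0021 \cdot 10^{5} + 12639.0 i$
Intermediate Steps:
$w{\left(d \right)} = \sqrt{2} \sqrt{d}$ ($w{\left(d \right)} = \sqrt{2 d} = \sqrt{2} \sqrt{d}$)
$M = -1 + i \sqrt{6}$ ($M = \sqrt{2} \sqrt{-3} - 1 = \sqrt{2} i \sqrt{3} - 1 = i \sqrt{6} - 1 = -1 + i \sqrt{6} \approx -1.0 + 2.4495 i$)
$\left(10 M + 398\right) \left(114 + 402\right) = \left(10 \left(-1 + i \sqrt{6}\right) + 398\right) \left(114 + 402\right) = \left(\left(-10 + 10 i \sqrt{6}\right) + 398\right) 516 = \left(388 + 10 i \sqrt{6}\right) 516 = 200208 + 5160 i \sqrt{6}$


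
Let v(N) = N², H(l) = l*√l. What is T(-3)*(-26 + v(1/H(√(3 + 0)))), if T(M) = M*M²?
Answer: 702 - 3*√3 ≈ 696.80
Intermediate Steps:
T(M) = M³
H(l) = l^(3/2)
T(-3)*(-26 + v(1/H(√(3 + 0)))) = (-3)³*(-26 + (1/((√(3 + 0))^(3/2)))²) = -27*(-26 + (1/((√3)^(3/2)))²) = -27*(-26 + (1/(3^(¾)))²) = -27*(-26 + (3^(¼)/3)²) = -27*(-26 + √3/9) = 702 - 3*√3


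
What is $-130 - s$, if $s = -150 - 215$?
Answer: $235$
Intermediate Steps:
$s = -365$ ($s = -150 - 215 = -365$)
$-130 - s = -130 - -365 = -130 + 365 = 235$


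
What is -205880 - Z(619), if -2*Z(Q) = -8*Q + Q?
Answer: -416093/2 ≈ -2.0805e+5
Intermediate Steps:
Z(Q) = 7*Q/2 (Z(Q) = -(-8*Q + Q)/2 = -(-7)*Q/2 = 7*Q/2)
-205880 - Z(619) = -205880 - 7*619/2 = -205880 - 1*4333/2 = -205880 - 4333/2 = -416093/2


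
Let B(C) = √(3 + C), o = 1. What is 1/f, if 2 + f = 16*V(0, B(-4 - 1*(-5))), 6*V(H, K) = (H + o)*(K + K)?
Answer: 3/26 ≈ 0.11538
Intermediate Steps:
V(H, K) = K*(1 + H)/3 (V(H, K) = ((H + 1)*(K + K))/6 = ((1 + H)*(2*K))/6 = (2*K*(1 + H))/6 = K*(1 + H)/3)
f = 26/3 (f = -2 + 16*(√(3 + (-4 - 1*(-5)))*(1 + 0)/3) = -2 + 16*((⅓)*√(3 + (-4 + 5))*1) = -2 + 16*((⅓)*√(3 + 1)*1) = -2 + 16*((⅓)*√4*1) = -2 + 16*((⅓)*2*1) = -2 + 16*(⅔) = -2 + 32/3 = 26/3 ≈ 8.6667)
1/f = 1/(26/3) = 3/26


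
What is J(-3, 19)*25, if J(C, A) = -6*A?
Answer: -2850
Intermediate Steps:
J(-3, 19)*25 = -6*19*25 = -114*25 = -2850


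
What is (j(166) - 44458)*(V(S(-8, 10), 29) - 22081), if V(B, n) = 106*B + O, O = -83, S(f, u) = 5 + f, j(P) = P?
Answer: 995772744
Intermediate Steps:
V(B, n) = -83 + 106*B (V(B, n) = 106*B - 83 = -83 + 106*B)
(j(166) - 44458)*(V(S(-8, 10), 29) - 22081) = (166 - 44458)*((-83 + 106*(5 - 8)) - 22081) = -44292*((-83 + 106*(-3)) - 22081) = -44292*((-83 - 318) - 22081) = -44292*(-401 - 22081) = -44292*(-22482) = 995772744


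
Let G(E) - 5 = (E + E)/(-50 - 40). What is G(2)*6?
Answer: 446/15 ≈ 29.733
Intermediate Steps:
G(E) = 5 - E/45 (G(E) = 5 + (E + E)/(-50 - 40) = 5 + (2*E)/(-90) = 5 + (2*E)*(-1/90) = 5 - E/45)
G(2)*6 = (5 - 1/45*2)*6 = (5 - 2/45)*6 = (223/45)*6 = 446/15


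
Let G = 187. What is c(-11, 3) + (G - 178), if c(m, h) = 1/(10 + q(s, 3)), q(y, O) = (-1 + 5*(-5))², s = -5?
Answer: 6175/686 ≈ 9.0015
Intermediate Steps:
q(y, O) = 676 (q(y, O) = (-1 - 25)² = (-26)² = 676)
c(m, h) = 1/686 (c(m, h) = 1/(10 + 676) = 1/686)
c(-11, 3) + (G - 178) = 1/686 + (187 - 178) = 1/686 + 9 = 6175/686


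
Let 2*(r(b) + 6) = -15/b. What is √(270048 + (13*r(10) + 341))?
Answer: √1081205/2 ≈ 519.91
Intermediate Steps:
r(b) = -6 - 15/(2*b) (r(b) = -6 + (-15/b)/2 = -6 - 15/(2*b))
√(270048 + (13*r(10) + 341)) = √(270048 + (13*(-6 - 15/2/10) + 341)) = √(270048 + (13*(-6 - 15/2*⅒) + 341)) = √(270048 + (13*(-6 - ¾) + 341)) = √(270048 + (13*(-27/4) + 341)) = √(270048 + (-351/4 + 341)) = √(270048 + 1013/4) = √(1081205/4) = √1081205/2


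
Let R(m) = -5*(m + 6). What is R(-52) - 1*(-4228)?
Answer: 4458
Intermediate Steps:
R(m) = -30 - 5*m (R(m) = -5*(6 + m) = -30 - 5*m)
R(-52) - 1*(-4228) = (-30 - 5*(-52)) - 1*(-4228) = (-30 + 260) + 4228 = 230 + 4228 = 4458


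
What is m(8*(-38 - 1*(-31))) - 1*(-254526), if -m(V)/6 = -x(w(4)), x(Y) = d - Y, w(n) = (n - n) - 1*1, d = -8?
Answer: 254484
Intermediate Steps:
w(n) = -1 (w(n) = 0 - 1 = -1)
x(Y) = -8 - Y
m(V) = -42 (m(V) = -(-6)*(-8 - 1*(-1)) = -(-6)*(-8 + 1) = -(-6)*(-7) = -6*7 = -42)
m(8*(-38 - 1*(-31))) - 1*(-254526) = -42 - 1*(-254526) = -42 + 254526 = 254484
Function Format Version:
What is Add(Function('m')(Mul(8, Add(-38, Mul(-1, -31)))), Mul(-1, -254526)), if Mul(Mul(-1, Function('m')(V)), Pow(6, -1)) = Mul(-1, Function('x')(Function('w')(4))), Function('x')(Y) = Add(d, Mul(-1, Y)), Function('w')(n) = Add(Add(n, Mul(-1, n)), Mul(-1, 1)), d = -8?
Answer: 254484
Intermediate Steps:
Function('w')(n) = -1 (Function('w')(n) = Add(0, -1) = -1)
Function('x')(Y) = Add(-8, Mul(-1, Y))
Function('m')(V) = -42 (Function('m')(V) = Mul(-6, Mul(-1, Add(-8, Mul(-1, -1)))) = Mul(-6, Mul(-1, Add(-8, 1))) = Mul(-6, Mul(-1, -7)) = Mul(-6, 7) = -42)
Add(Function('m')(Mul(8, Add(-38, Mul(-1, -31)))), Mul(-1, -254526)) = Add(-42, Mul(-1, -254526)) = Add(-42, 254526) = 254484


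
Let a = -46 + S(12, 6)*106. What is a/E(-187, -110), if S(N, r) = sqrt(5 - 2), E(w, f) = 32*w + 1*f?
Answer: 23/3047 - 53*sqrt(3)/3047 ≈ -0.022579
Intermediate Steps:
E(w, f) = f + 32*w (E(w, f) = 32*w + f = f + 32*w)
S(N, r) = sqrt(3)
a = -46 + 106*sqrt(3) (a = -46 + sqrt(3)*106 = -46 + 106*sqrt(3) ≈ 137.60)
a/E(-187, -110) = (-46 + 106*sqrt(3))/(-110 + 32*(-187)) = (-46 + 106*sqrt(3))/(-110 - 5984) = (-46 + 106*sqrt(3))/(-6094) = (-46 + 106*sqrt(3))*(-1/6094) = 23/3047 - 53*sqrt(3)/3047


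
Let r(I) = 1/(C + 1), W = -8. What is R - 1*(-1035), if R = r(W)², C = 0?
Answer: 1036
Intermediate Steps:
r(I) = 1 (r(I) = 1/(0 + 1) = 1/1 = 1)
R = 1 (R = 1² = 1)
R - 1*(-1035) = 1 - 1*(-1035) = 1 + 1035 = 1036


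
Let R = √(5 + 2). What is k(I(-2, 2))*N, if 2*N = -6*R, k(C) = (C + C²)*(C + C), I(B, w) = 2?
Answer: -72*√7 ≈ -190.49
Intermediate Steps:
R = √7 ≈ 2.6458
k(C) = 2*C*(C + C²) (k(C) = (C + C²)*(2*C) = 2*C*(C + C²))
N = -3*√7 (N = (-6*√7)/2 = -3*√7 ≈ -7.9373)
k(I(-2, 2))*N = (2*2²*(1 + 2))*(-3*√7) = (2*4*3)*(-3*√7) = 24*(-3*√7) = -72*√7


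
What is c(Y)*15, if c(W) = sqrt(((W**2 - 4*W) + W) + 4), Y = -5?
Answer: 30*sqrt(11) ≈ 99.499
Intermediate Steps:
c(W) = sqrt(4 + W**2 - 3*W) (c(W) = sqrt((W**2 - 3*W) + 4) = sqrt(4 + W**2 - 3*W))
c(Y)*15 = sqrt(4 + (-5)**2 - 3*(-5))*15 = sqrt(4 + 25 + 15)*15 = sqrt(44)*15 = (2*sqrt(11))*15 = 30*sqrt(11)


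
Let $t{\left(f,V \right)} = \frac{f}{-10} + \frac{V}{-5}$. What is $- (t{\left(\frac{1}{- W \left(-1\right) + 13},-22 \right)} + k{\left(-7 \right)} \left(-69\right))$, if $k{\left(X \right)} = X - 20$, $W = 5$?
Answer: $- \frac{336131}{180} \approx -1867.4$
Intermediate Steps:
$k{\left(X \right)} = -20 + X$
$t{\left(f,V \right)} = - \frac{V}{5} - \frac{f}{10}$ ($t{\left(f,V \right)} = f \left(- \frac{1}{10}\right) + V \left(- \frac{1}{5}\right) = - \frac{f}{10} - \frac{V}{5} = - \frac{V}{5} - \frac{f}{10}$)
$- (t{\left(\frac{1}{- W \left(-1\right) + 13},-22 \right)} + k{\left(-7 \right)} \left(-69\right)) = - (\left(\left(- \frac{1}{5}\right) \left(-22\right) - \frac{1}{10 \left(\left(-1\right) 5 \left(-1\right) + 13\right)}\right) + \left(-20 - 7\right) \left(-69\right)) = - (\left(\frac{22}{5} - \frac{1}{10 \left(\left(-5\right) \left(-1\right) + 13\right)}\right) - -1863) = - (\left(\frac{22}{5} - \frac{1}{10 \left(5 + 13\right)}\right) + 1863) = - (\left(\frac{22}{5} - \frac{1}{10 \cdot 18}\right) + 1863) = - (\left(\frac{22}{5} - \frac{1}{180}\right) + 1863) = - (\frac{791}{180} + 1863) = \left(-1\right) \frac{336131}{180} = - \frac{336131}{180}$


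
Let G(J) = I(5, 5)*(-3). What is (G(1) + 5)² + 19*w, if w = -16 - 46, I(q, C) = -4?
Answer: -889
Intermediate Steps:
G(J) = 12 (G(J) = -4*(-3) = 12)
w = -62
(G(1) + 5)² + 19*w = (12 + 5)² + 19*(-62) = 17² - 1178 = 289 - 1178 = -889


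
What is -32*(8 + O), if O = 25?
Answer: -1056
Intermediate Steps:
-32*(8 + O) = -32*(8 + 25) = -32*33 = -1056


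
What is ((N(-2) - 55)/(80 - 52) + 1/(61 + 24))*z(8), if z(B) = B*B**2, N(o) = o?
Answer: -616576/595 ≈ -1036.3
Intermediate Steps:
z(B) = B**3
((N(-2) - 55)/(80 - 52) + 1/(61 + 24))*z(8) = ((-2 - 55)/(80 - 52) + 1/(61 + 24))*8**3 = (-57/28 + 1/85)*512 = -4817/2380*512 = -616576/595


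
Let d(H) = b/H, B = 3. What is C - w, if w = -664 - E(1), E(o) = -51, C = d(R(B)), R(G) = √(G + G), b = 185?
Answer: 613 + 185*√6/6 ≈ 688.53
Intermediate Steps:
R(G) = √2*√G (R(G) = √(2*G) = √2*√G)
d(H) = 185/H
C = 185*√6/6 (C = 185/((√2*√3)) = 185/(√6) = 185*(√6/6) = 185*√6/6 ≈ 75.526)
w = -613 (w = -664 - 1*(-51) = -664 + 51 = -613)
C - w = 185*√6/6 - 1*(-613) = 185*√6/6 + 613 = 613 + 185*√6/6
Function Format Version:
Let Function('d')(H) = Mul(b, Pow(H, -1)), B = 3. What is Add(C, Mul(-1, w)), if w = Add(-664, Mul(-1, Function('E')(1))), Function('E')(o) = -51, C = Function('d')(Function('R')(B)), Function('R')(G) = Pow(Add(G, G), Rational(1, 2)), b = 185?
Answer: Add(613, Mul(Rational(185, 6), Pow(6, Rational(1, 2)))) ≈ 688.53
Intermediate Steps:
Function('R')(G) = Mul(Pow(2, Rational(1, 2)), Pow(G, Rational(1, 2))) (Function('R')(G) = Pow(Mul(2, G), Rational(1, 2)) = Mul(Pow(2, Rational(1, 2)), Pow(G, Rational(1, 2))))
Function('d')(H) = Mul(185, Pow(H, -1))
C = Mul(Rational(185, 6), Pow(6, Rational(1, 2))) (C = Mul(185, Pow(Mul(Pow(2, Rational(1, 2)), Pow(3, Rational(1, 2))), -1)) = Mul(185, Pow(Pow(6, Rational(1, 2)), -1)) = Mul(185, Mul(Rational(1, 6), Pow(6, Rational(1, 2)))) = Mul(Rational(185, 6), Pow(6, Rational(1, 2))) ≈ 75.526)
w = -613 (w = Add(-664, Mul(-1, -51)) = Add(-664, 51) = -613)
Add(C, Mul(-1, w)) = Add(Mul(Rational(185, 6), Pow(6, Rational(1, 2))), Mul(-1, -613)) = Add(Mul(Rational(185, 6), Pow(6, Rational(1, 2))), 613) = Add(613, Mul(Rational(185, 6), Pow(6, Rational(1, 2))))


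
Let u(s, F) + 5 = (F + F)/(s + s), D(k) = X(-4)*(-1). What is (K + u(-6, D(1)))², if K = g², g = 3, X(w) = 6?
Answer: 25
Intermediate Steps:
D(k) = -6 (D(k) = 6*(-1) = -6)
u(s, F) = -5 + F/s (u(s, F) = -5 + (F + F)/(s + s) = -5 + (2*F)/((2*s)) = -5 + (2*F)*(1/(2*s)) = -5 + F/s)
K = 9 (K = 3² = 9)
(K + u(-6, D(1)))² = (9 + (-5 - 6/(-6)))² = (9 + (-5 - 6*(-⅙)))² = (9 + (-5 + 1))² = (9 - 4)² = 5² = 25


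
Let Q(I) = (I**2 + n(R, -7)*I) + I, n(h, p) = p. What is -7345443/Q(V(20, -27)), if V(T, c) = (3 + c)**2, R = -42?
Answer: -2448481/109440 ≈ -22.373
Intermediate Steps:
Q(I) = I**2 - 6*I (Q(I) = (I**2 - 7*I) + I = I**2 - 6*I)
-7345443/Q(V(20, -27)) = -7345443*1/((-6 + (3 - 27)**2)*(3 - 27)**2) = -7345443*1/(576*(-6 + (-24)**2)) = -7345443*1/(576*(-6 + 576)) = -7345443/(576*570) = -7345443/328320 = -7345443*1/328320 = -2448481/109440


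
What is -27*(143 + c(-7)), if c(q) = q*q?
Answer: -5184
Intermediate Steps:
c(q) = q**2
-27*(143 + c(-7)) = -27*(143 + (-7)**2) = -27*(143 + 49) = -27*192 = -5184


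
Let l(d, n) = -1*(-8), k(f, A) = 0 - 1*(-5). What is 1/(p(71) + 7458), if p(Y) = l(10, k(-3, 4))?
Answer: 1/7466 ≈ 0.00013394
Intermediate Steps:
k(f, A) = 5 (k(f, A) = 0 + 5 = 5)
l(d, n) = 8
p(Y) = 8
1/(p(71) + 7458) = 1/(8 + 7458) = 1/7466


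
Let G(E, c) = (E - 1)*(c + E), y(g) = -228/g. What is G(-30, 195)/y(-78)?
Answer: -66495/38 ≈ -1749.9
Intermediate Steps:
G(E, c) = (-1 + E)*(E + c)
G(-30, 195)/y(-78) = ((-30)**2 - 1*(-30) - 1*195 - 30*195)/((-228/(-78))) = (900 + 30 - 195 - 5850)/((-228*(-1/78))) = -5115/38/13 = -5115*13/38 = -66495/38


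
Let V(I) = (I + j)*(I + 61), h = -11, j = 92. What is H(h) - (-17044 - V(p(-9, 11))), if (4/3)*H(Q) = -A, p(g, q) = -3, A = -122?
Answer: 44595/2 ≈ 22298.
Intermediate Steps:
V(I) = (61 + I)*(92 + I) (V(I) = (I + 92)*(I + 61) = (92 + I)*(61 + I) = (61 + I)*(92 + I))
H(Q) = 183/2 (H(Q) = 3*(-1*(-122))/4 = (¾)*122 = 183/2)
H(h) - (-17044 - V(p(-9, 11))) = 183/2 - (-17044 - (5612 + (-3)² + 153*(-3))) = 183/2 - (-17044 - (5612 + 9 - 459)) = 183/2 - (-17044 - 1*5162) = 183/2 - (-17044 - 5162) = 183/2 - 1*(-22206) = 183/2 + 22206 = 44595/2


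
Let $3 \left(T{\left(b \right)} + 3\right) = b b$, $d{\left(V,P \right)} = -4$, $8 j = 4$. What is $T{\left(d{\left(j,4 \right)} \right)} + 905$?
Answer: $\frac{2722}{3} \approx 907.33$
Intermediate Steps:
$j = \frac{1}{2}$ ($j = \frac{1}{8} \cdot 4 = \frac{1}{2} \approx 0.5$)
$T{\left(b \right)} = -3 + \frac{b^{2}}{3}$ ($T{\left(b \right)} = -3 + \frac{b b}{3} = -3 + \frac{b^{2}}{3}$)
$T{\left(d{\left(j,4 \right)} \right)} + 905 = \left(-3 + \frac{\left(-4\right)^{2}}{3}\right) + 905 = \left(-3 + \frac{1}{3} \cdot 16\right) + 905 = \left(-3 + \frac{16}{3}\right) + 905 = \frac{7}{3} + 905 = \frac{2722}{3}$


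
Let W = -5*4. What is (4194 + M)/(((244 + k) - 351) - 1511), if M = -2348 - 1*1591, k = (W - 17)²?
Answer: -85/83 ≈ -1.0241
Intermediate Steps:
W = -20
k = 1369 (k = (-20 - 17)² = (-37)² = 1369)
M = -3939 (M = -2348 - 1591 = -3939)
(4194 + M)/(((244 + k) - 351) - 1511) = (4194 - 3939)/(((244 + 1369) - 351) - 1511) = 255/((1613 - 351) - 1511) = 255/(1262 - 1511) = 255/(-249) = 255*(-1/249) = -85/83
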